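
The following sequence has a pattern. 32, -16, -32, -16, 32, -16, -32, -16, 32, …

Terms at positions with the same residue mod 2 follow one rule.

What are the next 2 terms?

Odd-indexed and even-indexed terms follow separate rules.
Subsequence A: 32, -32, 32, -32, 32 — oscillating between 32 and -32.
Subsequence B: -16, -16, -16, -16 — the constant sequence -16.
The 10th slot belongs to subsequence B; its 5th term is -16.
Term 11 comes from subsequence A (its 6th entry): -32.

-16, -32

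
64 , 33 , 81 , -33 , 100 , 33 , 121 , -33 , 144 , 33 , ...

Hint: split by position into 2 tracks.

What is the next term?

Taking every 2nd term gives 2 separate tracks.
Subsequence A: 64, 81, 100, 121, 144 — consecutive squares n² from n = 8.
Subsequence B: 33, -33, 33, -33, 33 — the oscillation 33·(−1)^(n+1).
The 11th slot belongs to subsequence A; its 6th term is 169.

169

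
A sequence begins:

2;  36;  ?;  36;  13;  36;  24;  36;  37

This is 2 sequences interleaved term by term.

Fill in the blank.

11

The terms cycle through 2 interleaved subsequences.
Track A = 2, ?, 13, 24, 37: Fibonacci-style (each term is the sum of the two before it).
Track B = 36, 36, 36, 36: constant 36.
Filling track A at index 2 by its rule yields 11.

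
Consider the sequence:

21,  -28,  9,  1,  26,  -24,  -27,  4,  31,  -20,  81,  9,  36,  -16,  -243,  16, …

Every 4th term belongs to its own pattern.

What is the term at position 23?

Taking every 4th term gives 4 separate tracks.
Track A = 21, 26, 31, 36: arithmetic with common difference +5.
Track B = -28, -24, -20, -16: linear: a_n = -32 + 4·n.
Track C = 9, -27, 81, -243: multiplying by -3 each time.
Track D = 1, 4, 9, 16: consecutive squares n² from n = 1.
Term 23 comes from track C (its 6th entry): -2187.

-2187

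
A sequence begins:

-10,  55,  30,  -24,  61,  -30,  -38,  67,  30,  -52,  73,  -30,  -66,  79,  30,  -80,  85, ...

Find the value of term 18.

-30

The terms cycle through 3 interleaved subsequences.
Track A: -10, -24, -38, -52, -66, -80 — arithmetic with common difference −14.
Track B: 55, 61, 67, 73, 79, 85 — linear: a_n = 49 + 6·n.
Track C: 30, -30, 30, -30, 30 — the oscillation 30·(−1)^(n+1).
Position 18 falls in track C as its term 6, giving -30.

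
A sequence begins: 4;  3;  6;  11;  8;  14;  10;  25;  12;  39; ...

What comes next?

14

Split by position mod 2 into 2 tracks.
Track A: 4, 6, 8, 10, 12 — linear: a_n = 2 + 2·n.
Track B: 3, 11, 14, 25, 39 — a Fibonacci-like recurrence a_n = a_{n-1} + a_{n-2}.
Position 11 falls in track A as its term 6, giving 14.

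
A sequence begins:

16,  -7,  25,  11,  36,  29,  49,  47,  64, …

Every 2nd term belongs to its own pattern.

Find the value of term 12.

83

Split by position mod 2 into 2 tracks.
Track A = 16, 25, 36, 49, 64: perfect squares starting at 4².
Track B = -7, 11, 29, 47: adding 18 each time.
Position 12 → track B, term 6 = 83.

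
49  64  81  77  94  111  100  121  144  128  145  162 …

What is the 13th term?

169

Positions follow the repeating pattern AAABBB; grouping by letter gives 2 tracks.
Stream A: 49, 64, 81, 100, 121, 144 (the squares 7², 8², 9², …).
Stream B: 77, 94, 111, 128, 145, 162 (linear: a_n = 60 + 17·n).
Position 13 → stream A, term 7 = 169.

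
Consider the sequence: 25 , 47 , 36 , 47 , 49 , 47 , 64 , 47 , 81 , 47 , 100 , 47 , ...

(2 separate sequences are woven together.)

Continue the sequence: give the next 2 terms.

121, 47

Positions 1, 3, 5, … form one subsequence and positions 2, 4, 6, … form another.
Track A is 25, 36, 49, 64, 81, 100, which is perfect squares starting at 5².
Track B is 47, 47, 47, 47, 47, 47, which is constant 47.
Position 13 falls in track A as its term 7, giving 121.
The 14th slot belongs to track B; its 7th term is 47.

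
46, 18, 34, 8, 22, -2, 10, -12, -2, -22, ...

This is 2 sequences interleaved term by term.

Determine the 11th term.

The terms cycle through 2 interleaved subsequences.
Track A = 46, 34, 22, 10, -2: subtracting 12 each time.
Track B = 18, 8, -2, -12, -22: subtracting 10 each time.
Position 11 falls in track A as its term 6, giving -14.

-14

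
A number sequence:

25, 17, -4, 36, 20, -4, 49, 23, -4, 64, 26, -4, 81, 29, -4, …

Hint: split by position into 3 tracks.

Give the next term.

100

The terms cycle through 3 interleaved subsequences.
Subsequence A: 25, 36, 49, 64, 81. Consecutive squares n² from n = 5.
Subsequence B: 17, 20, 23, 26, 29. Arithmetic, step +3.
Subsequence C: -4, -4, -4, -4, -4. The constant sequence -4.
Position 16 → subsequence A, term 6 = 100.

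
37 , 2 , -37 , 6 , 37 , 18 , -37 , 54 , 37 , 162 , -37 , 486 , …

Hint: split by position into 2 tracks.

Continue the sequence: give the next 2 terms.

Positions 1, 3, 5, … form one subsequence and positions 2, 4, 6, … form another.
Stream A: 37, -37, 37, -37, 37, -37. Oscillating between 37 and -37.
Stream B: 2, 6, 18, 54, 162, 486. Geometric, ×3 each step.
The 13th slot belongs to stream A; its 7th term is 37.
Position 14 → stream B, term 7 = 1458.

37, 1458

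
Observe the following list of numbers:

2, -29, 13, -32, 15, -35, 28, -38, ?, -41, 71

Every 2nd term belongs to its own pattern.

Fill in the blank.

Split by position mod 2 into 2 tracks.
Track A = 2, 13, 15, 28, ?, 71: each term equals the sum of the previous two.
Track B = -29, -32, -35, -38, -41: linear: a_n = -26 − 3·n.
The gap is track A's term 5; the rule gives 43.

43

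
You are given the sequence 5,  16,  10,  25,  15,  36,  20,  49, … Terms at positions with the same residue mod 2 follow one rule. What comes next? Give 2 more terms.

Odd-indexed and even-indexed terms follow separate rules.
Subsequence A: 5, 10, 15, 20 — arithmetic with common difference +5.
Subsequence B: 16, 25, 36, 49 — consecutive squares n² from n = 4.
Position 9 → subsequence A, term 5 = 25.
Term 10 comes from subsequence B (its 5th entry): 64.

25, 64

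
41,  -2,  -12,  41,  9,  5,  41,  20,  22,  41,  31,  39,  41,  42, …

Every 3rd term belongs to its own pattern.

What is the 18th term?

Split by position mod 3: positions 1, 4, 7, … form one track, and each other residue class forms its own.
Subsequence A = 41, 41, 41, 41, 41: always 41.
Subsequence B = -2, 9, 20, 31, 42: arithmetic with common difference +11.
Subsequence C = -12, 5, 22, 39: arithmetic with common difference +17.
Position 18 → subsequence C, term 6 = 73.

73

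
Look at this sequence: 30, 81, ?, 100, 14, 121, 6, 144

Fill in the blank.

Odd-indexed and even-indexed terms follow separate rules.
Subsequence A: 30, ?, 14, 6. Subtracting 8 each time.
Subsequence B: 81, 100, 121, 144. Perfect squares starting at 9².
Subsequence A's pattern makes the blank 22.

22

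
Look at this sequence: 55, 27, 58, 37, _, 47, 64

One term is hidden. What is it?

61

Split by position mod 2 into 2 tracks.
Track A: 55, 58, ?, 64 — arithmetic, step +3.
Track B: 27, 37, 47 — adding 10 each time.
Track A's pattern makes the blank 61.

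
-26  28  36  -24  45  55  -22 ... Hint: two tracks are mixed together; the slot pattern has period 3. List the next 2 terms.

Positions follow the repeating pattern ABB; grouping by letter gives 2 tracks.
Track A: -26, -24, -22. Linear: a_n = -28 + 2·n.
Track B: 28, 36, 45, 55. Triangular numbers n(n+1)/2 for n = 7, 8, ….
The 8th slot belongs to track B; its 5th term is 66.
Position 9 falls in track B as its term 6, giving 78.

66, 78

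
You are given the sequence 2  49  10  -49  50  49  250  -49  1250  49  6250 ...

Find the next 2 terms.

Split by position mod 2 into 2 tracks.
Track A: 2, 10, 50, 250, 1250, 6250 — geometric with ratio 5.
Track B: 49, -49, 49, -49, 49 — alternating ±49.
Position 12 → track B, term 6 = -49.
Term 13 comes from track A (its 7th entry): 31250.

-49, 31250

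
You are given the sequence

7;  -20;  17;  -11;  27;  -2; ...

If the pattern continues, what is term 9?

Positions 1, 3, 5, … form one subsequence and positions 2, 4, 6, … form another.
Subsequence A: 7, 17, 27 (arithmetic with common difference +10).
Subsequence B: -20, -11, -2 (adding 9 each time).
Position 9 falls in subsequence A as its term 5, giving 47.

47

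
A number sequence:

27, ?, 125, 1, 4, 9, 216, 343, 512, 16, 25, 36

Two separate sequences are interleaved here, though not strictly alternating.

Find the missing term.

64

Positions follow the repeating pattern AAABBB; grouping by letter gives 2 tracks.
Track A = 27, ?, 125, 216, 343, 512: perfect cubes starting at 3³.
Track B = 1, 4, 9, 16, 25, 36: the squares 1², 2², 3², ….
Filling track A at index 2 by its rule yields 64.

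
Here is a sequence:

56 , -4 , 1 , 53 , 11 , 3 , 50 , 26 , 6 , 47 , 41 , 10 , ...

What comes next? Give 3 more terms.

Split by position mod 3 into 3 tracks.
Track A: 56, 53, 50, 47 (linear: a_n = 59 − 3·n).
Track B: -4, 11, 26, 41 (arithmetic, step +15).
Track C: 1, 3, 6, 10 (triangular numbers starting at T_1).
Position 13 falls in track A as its term 5, giving 44.
Position 14 falls in track B as its term 5, giving 56.
Position 15 → track C, term 5 = 15.

44, 56, 15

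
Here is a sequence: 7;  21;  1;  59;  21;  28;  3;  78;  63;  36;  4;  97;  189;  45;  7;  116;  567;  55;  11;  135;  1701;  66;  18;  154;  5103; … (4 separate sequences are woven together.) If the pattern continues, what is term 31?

47

Split by position mod 4 into 4 tracks.
Stream A: 7, 21, 63, 189, 567, 1701, 5103 (multiplying by 3 each time).
Stream B: 21, 28, 36, 45, 55, 66 (triangular numbers n(n+1)/2 for n = 6, 7, …).
Stream C: 1, 3, 4, 7, 11, 18 (each term equals the sum of the previous two).
Stream D: 59, 78, 97, 116, 135, 154 (arithmetic with common difference +19).
Term 31 comes from stream C (its 8th entry): 47.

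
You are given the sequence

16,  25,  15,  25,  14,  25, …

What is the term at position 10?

Taking every 2nd term gives 2 separate tracks.
Subsequence A is 16, 15, 14, which is subtracting 1 each time.
Subsequence B is 25, 25, 25, which is the constant sequence 25.
Term 10 comes from subsequence B (its 5th entry): 25.

25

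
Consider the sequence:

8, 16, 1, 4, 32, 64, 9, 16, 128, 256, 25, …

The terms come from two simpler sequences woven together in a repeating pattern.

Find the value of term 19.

81

Positions follow the repeating pattern AABB; grouping by letter gives 2 tracks.
Track A: 8, 16, 32, 64, 128, 256. Powers of 2.
Track B: 1, 4, 9, 16, 25. Perfect squares starting at 1².
Position 19 → track B, term 9 = 81.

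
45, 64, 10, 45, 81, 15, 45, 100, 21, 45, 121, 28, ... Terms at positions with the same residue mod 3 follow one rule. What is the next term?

45

The terms cycle through 3 interleaved subsequences.
Subsequence A: 45, 45, 45, 45. Constant 45.
Subsequence B: 64, 81, 100, 121. The squares 8², 9², 10², ….
Subsequence C: 10, 15, 21, 28. Triangular numbers n(n+1)/2 for n = 4, 5, ….
Position 13 falls in subsequence A as its term 5, giving 45.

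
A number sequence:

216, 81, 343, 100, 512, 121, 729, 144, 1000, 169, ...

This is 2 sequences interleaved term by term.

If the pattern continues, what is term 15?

2197

The terms cycle through 2 interleaved subsequences.
Stream A: 216, 343, 512, 729, 1000 (consecutive cubes n³ from n = 6).
Stream B: 81, 100, 121, 144, 169 (consecutive squares n² from n = 9).
Position 15 falls in stream A as its term 8, giving 2197.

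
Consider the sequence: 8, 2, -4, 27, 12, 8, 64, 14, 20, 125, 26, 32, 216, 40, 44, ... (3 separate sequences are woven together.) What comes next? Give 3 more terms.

343, 66, 56

The terms cycle through 3 interleaved subsequences.
Track A = 8, 27, 64, 125, 216: perfect cubes starting at 2³.
Track B = 2, 12, 14, 26, 40: Fibonacci-style (each term is the sum of the two before it).
Track C = -4, 8, 20, 32, 44: arithmetic, step +12.
Position 16 falls in track A as its term 6, giving 343.
The 17th slot belongs to track B; its 6th term is 66.
Position 18 → track C, term 6 = 56.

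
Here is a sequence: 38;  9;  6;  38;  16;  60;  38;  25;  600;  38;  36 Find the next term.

6000

Taking every 3rd term gives 3 separate tracks.
Track A: 38, 38, 38, 38. Constant 38.
Track B: 9, 16, 25, 36. The squares 3², 4², 5², ….
Track C: 6, 60, 600. A geometric progression (common ratio 10).
Term 12 comes from track C (its 4th entry): 6000.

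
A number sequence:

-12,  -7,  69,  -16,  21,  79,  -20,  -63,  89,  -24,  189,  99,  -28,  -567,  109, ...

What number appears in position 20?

Split by position mod 3 into 3 tracks.
Track A: -12, -16, -20, -24, -28 (arithmetic with common difference −4).
Track B: -7, 21, -63, 189, -567 (a geometric progression (common ratio -3)).
Track C: 69, 79, 89, 99, 109 (linear: a_n = 59 + 10·n).
Term 20 comes from track B (its 7th entry): -5103.

-5103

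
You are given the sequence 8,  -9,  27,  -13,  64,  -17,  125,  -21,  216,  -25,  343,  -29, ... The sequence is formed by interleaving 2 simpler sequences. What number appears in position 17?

1000

Split by position mod 2 into 2 tracks.
Stream A: 8, 27, 64, 125, 216, 343 (consecutive cubes n³ from n = 2).
Stream B: -9, -13, -17, -21, -25, -29 (arithmetic with common difference −4).
Position 17 → stream A, term 9 = 1000.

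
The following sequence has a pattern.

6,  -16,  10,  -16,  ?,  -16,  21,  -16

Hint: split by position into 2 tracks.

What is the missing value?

15

Split by position mod 2 into 2 tracks.
Subsequence A: 6, 10, ?, 21 (triangular numbers n(n+1)/2 for n = 3, 4, …).
Subsequence B: -16, -16, -16, -16 (the constant sequence -16).
Filling subsequence A at index 3 by its rule yields 15.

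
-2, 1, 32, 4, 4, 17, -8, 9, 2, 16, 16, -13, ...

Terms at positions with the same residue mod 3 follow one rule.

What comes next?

-32

Split by position mod 3 into 3 tracks.
Subsequence A: -2, 4, -8, 16 — geometric with ratio -2.
Subsequence B: 1, 4, 9, 16 — consecutive squares n² from n = 1.
Subsequence C: 32, 17, 2, -13 — arithmetic with common difference −15.
Position 13 falls in subsequence A as its term 5, giving -32.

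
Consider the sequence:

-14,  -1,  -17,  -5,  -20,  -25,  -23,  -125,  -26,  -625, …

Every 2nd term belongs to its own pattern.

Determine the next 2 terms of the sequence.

Split by position mod 2 into 2 tracks.
Track A is -14, -17, -20, -23, -26, which is linear: a_n = -11 − 3·n.
Track B is -1, -5, -25, -125, -625, which is a geometric progression (common ratio 5).
Position 11 → track A, term 6 = -29.
The 12th slot belongs to track B; its 6th term is -3125.

-29, -3125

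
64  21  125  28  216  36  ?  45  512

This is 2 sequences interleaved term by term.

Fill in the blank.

Odd-indexed and even-indexed terms follow separate rules.
Stream A: 64, 125, 216, ?, 512 (perfect cubes starting at 4³).
Stream B: 21, 28, 36, 45 (the triangular numbers T_6, T_7, …).
The gap is stream A's term 4; the rule gives 343.

343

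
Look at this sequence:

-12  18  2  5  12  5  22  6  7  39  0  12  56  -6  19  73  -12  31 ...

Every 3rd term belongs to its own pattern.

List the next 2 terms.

Split by position mod 3 into 3 tracks.
Subsequence A: -12, 5, 22, 39, 56, 73 (adding 17 each time).
Subsequence B: 18, 12, 6, 0, -6, -12 (subtracting 6 each time).
Subsequence C: 2, 5, 7, 12, 19, 31 (a Fibonacci-like recurrence a_n = a_{n-1} + a_{n-2}).
Position 19 falls in subsequence A as its term 7, giving 90.
Position 20 falls in subsequence B as its term 7, giving -18.

90, -18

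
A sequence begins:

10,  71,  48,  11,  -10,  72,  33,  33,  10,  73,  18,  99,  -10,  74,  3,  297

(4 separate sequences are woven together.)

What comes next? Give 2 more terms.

10, 75

The terms cycle through 4 interleaved subsequences.
Track A = 10, -10, 10, -10: the oscillation 10·(−1)^(n+1).
Track B = 71, 72, 73, 74: arithmetic with common difference +1.
Track C = 48, 33, 18, 3: arithmetic with common difference −15.
Track D = 11, 33, 99, 297: multiplying by 3 each time.
Term 17 comes from track A (its 5th entry): 10.
Position 18 → track B, term 5 = 75.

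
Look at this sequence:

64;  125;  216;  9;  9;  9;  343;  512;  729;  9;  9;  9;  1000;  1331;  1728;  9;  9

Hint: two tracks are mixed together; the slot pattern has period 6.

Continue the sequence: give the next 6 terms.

The slot pattern repeats as AAABBB (period 6), so there are 2 interleaved tracks.
Track A = 64, 125, 216, 343, 512, 729, 1000, 1331, 1728: perfect cubes starting at 4³.
Track B = 9, 9, 9, 9, 9, 9, 9, 9: always 9.
Position 18 falls in track B as its term 9, giving 9.
The 19th slot belongs to track A; its 10th term is 2197.
Position 20 falls in track A as its term 11, giving 2744.
Term 21 comes from track A (its 12th entry): 3375.
Position 22 → track B, term 10 = 9.
Term 23 comes from track B (its 11th entry): 9.

9, 2197, 2744, 3375, 9, 9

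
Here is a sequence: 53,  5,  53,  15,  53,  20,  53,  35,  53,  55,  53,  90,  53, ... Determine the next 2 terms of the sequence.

145, 53

The terms cycle through 2 interleaved subsequences.
Stream A: 53, 53, 53, 53, 53, 53, 53 (always 53).
Stream B: 5, 15, 20, 35, 55, 90 (Fibonacci-style (each term is the sum of the two before it)).
The 14th slot belongs to stream B; its 7th term is 145.
The 15th slot belongs to stream A; its 8th term is 53.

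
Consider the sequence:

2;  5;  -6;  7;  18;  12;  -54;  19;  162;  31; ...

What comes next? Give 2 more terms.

-486, 50

Odd-indexed and even-indexed terms follow separate rules.
Subsequence A = 2, -6, 18, -54, 162: multiplying by -3 each time.
Subsequence B = 5, 7, 12, 19, 31: Fibonacci-style (each term is the sum of the two before it).
Position 11 → subsequence A, term 6 = -486.
Term 12 comes from subsequence B (its 6th entry): 50.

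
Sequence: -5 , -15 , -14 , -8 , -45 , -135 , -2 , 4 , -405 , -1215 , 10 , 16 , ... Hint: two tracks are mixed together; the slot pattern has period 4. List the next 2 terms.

-3645, -10935

Positions follow the repeating pattern AABB; grouping by letter gives 2 tracks.
Track A is -5, -15, -45, -135, -405, -1215, which is a geometric progression (common ratio 3).
Track B is -14, -8, -2, 4, 10, 16, which is arithmetic with common difference +6.
Term 13 comes from track A (its 7th entry): -3645.
Position 14 → track A, term 8 = -10935.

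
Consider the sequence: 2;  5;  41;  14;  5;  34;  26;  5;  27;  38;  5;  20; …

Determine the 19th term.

74

Read the sequence 3 terms at a time; column i is its own pattern.
Stream A is 2, 14, 26, 38, which is adding 12 each time.
Stream B is 5, 5, 5, 5, which is constant 5.
Stream C is 41, 34, 27, 20, which is arithmetic, step −7.
Position 19 → stream A, term 7 = 74.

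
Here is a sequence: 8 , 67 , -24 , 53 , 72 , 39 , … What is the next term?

-216

The terms cycle through 2 interleaved subsequences.
Track A: 8, -24, 72 (multiplying by -3 each time).
Track B: 67, 53, 39 (arithmetic with common difference −14).
Position 7 → track A, term 4 = -216.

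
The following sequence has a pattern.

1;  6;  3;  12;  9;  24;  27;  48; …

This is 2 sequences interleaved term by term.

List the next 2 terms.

Split by position mod 2 into 2 tracks.
Stream A: 1, 3, 9, 27 (powers 3^0, 3^1, 3^2, …).
Stream B: 6, 12, 24, 48 (a geometric progression (common ratio 2)).
Position 9 falls in stream A as its term 5, giving 81.
Position 10 → stream B, term 5 = 96.

81, 96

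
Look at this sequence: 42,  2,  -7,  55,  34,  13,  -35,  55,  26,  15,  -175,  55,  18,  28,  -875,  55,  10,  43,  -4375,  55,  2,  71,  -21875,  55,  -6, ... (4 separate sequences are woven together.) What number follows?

Read the sequence 4 terms at a time; column i is its own pattern.
Track A is 42, 34, 26, 18, 10, 2, -6, which is arithmetic, step −8.
Track B is 2, 13, 15, 28, 43, 71, which is each term equals the sum of the previous two.
Track C is -7, -35, -175, -875, -4375, -21875, which is geometric, ×5 each step.
Track D is 55, 55, 55, 55, 55, 55, which is constant 55.
Position 26 → track B, term 7 = 114.

114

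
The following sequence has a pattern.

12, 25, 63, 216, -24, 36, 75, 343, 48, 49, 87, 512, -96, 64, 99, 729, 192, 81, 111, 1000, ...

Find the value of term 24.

The terms cycle through 4 interleaved subsequences.
Stream A: 12, -24, 48, -96, 192. Geometric with ratio -2.
Stream B: 25, 36, 49, 64, 81. The squares 5², 6², 7², ….
Stream C: 63, 75, 87, 99, 111. Adding 12 each time.
Stream D: 216, 343, 512, 729, 1000. Perfect cubes starting at 6³.
Position 24 → stream D, term 6 = 1331.

1331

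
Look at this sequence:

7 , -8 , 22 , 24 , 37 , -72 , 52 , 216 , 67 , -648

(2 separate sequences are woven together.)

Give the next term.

82

Odd-indexed and even-indexed terms follow separate rules.
Stream A is 7, 22, 37, 52, 67, which is arithmetic with common difference +15.
Stream B is -8, 24, -72, 216, -648, which is multiplying by -3 each time.
The 11th slot belongs to stream A; its 6th term is 82.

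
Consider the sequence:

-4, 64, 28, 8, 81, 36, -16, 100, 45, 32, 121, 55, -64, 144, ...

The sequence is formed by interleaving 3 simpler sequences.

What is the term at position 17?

Read the sequence 3 terms at a time; column i is its own pattern.
Track A: -4, 8, -16, 32, -64 — a geometric progression (common ratio -2).
Track B: 64, 81, 100, 121, 144 — perfect squares starting at 8².
Track C: 28, 36, 45, 55 — triangular numbers n(n+1)/2 for n = 7, 8, ….
Position 17 → track B, term 6 = 169.

169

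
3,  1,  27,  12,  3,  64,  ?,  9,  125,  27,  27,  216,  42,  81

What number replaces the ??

Read the sequence 3 terms at a time; column i is its own pattern.
Stream A is 3, 12, ?, 27, 42, which is each term equals the sum of the previous two.
Stream B is 1, 3, 9, 27, 81, which is powers of 3.
Stream C is 27, 64, 125, 216, which is consecutive cubes n³ from n = 3.
The gap is stream A's term 3; the rule gives 15.

15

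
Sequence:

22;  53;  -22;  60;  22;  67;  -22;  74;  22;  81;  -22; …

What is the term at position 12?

The terms cycle through 2 interleaved subsequences.
Stream A: 22, -22, 22, -22, 22, -22 — alternating ±22.
Stream B: 53, 60, 67, 74, 81 — linear: a_n = 46 + 7·n.
The 12th slot belongs to stream B; its 6th term is 88.

88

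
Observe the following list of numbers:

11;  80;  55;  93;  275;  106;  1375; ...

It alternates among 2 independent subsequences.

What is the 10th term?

Odd-indexed and even-indexed terms follow separate rules.
Track A: 11, 55, 275, 1375 (multiplying by 5 each time).
Track B: 80, 93, 106 (arithmetic, step +13).
Term 10 comes from track B (its 5th entry): 132.

132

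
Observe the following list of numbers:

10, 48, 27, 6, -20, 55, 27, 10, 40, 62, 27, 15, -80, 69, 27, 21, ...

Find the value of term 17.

160

The terms cycle through 4 interleaved subsequences.
Track A is 10, -20, 40, -80, which is geometric with ratio -2.
Track B is 48, 55, 62, 69, which is arithmetic, step +7.
Track C is 27, 27, 27, 27, which is constant 27.
Track D is 6, 10, 15, 21, which is triangular numbers n(n+1)/2 for n = 3, 4, ….
Position 17 → track A, term 5 = 160.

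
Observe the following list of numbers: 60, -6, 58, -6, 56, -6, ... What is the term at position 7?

54

The terms cycle through 2 interleaved subsequences.
Track A: 60, 58, 56. Arithmetic with common difference −2.
Track B: -6, -6, -6. Always -6.
The 7th slot belongs to track A; its 4th term is 54.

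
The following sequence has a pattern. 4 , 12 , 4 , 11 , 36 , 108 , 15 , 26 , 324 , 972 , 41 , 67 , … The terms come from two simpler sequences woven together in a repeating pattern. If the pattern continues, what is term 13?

2916

Reading positions in blocks of 4 reveals the pattern AABB — 2 tracks woven together.
Stream A: 4, 12, 36, 108, 324, 972. Geometric, ×3 each step.
Stream B: 4, 11, 15, 26, 41, 67. Fibonacci-style (each term is the sum of the two before it).
The 13th slot belongs to stream A; its 7th term is 2916.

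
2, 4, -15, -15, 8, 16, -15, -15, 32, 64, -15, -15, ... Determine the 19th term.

-15

Reading positions in blocks of 4 reveals the pattern AABB — 2 tracks woven together.
Track A: 2, 4, 8, 16, 32, 64 (powers 2^1, 2^2, 2^3, …).
Track B: -15, -15, -15, -15, -15, -15 (constant -15).
Position 19 → track B, term 9 = -15.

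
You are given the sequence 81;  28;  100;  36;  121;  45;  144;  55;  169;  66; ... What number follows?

196

Positions 1, 3, 5, … form one subsequence and positions 2, 4, 6, … form another.
Stream A: 81, 100, 121, 144, 169 — the squares 9², 10², 11², ….
Stream B: 28, 36, 45, 55, 66 — triangular numbers starting at T_7.
Position 11 → stream A, term 6 = 196.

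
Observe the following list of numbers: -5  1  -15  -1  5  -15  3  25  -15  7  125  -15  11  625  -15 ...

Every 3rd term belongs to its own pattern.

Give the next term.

15

Split by position mod 3 into 3 tracks.
Track A = -5, -1, 3, 7, 11: arithmetic, step +4.
Track B = 1, 5, 25, 125, 625: geometric with ratio 5.
Track C = -15, -15, -15, -15, -15: the constant sequence -15.
The 16th slot belongs to track A; its 6th term is 15.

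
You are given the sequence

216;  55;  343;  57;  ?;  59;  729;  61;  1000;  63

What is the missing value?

Taking every 2nd term gives 2 separate tracks.
Stream A = 216, 343, ?, 729, 1000: perfect cubes starting at 6³.
Stream B = 55, 57, 59, 61, 63: arithmetic with common difference +2.
So the missing entry in stream A is 512.

512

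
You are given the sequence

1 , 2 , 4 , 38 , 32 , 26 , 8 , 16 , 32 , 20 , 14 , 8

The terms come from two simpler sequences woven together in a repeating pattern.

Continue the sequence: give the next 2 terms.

Reading positions in blocks of 6 reveals the pattern AAABBB — 2 tracks woven together.
Track A is 1, 2, 4, 8, 16, 32, which is successive powers of 2.
Track B is 38, 32, 26, 20, 14, 8, which is subtracting 6 each time.
Term 13 comes from track A (its 7th entry): 64.
Position 14 → track A, term 8 = 128.

64, 128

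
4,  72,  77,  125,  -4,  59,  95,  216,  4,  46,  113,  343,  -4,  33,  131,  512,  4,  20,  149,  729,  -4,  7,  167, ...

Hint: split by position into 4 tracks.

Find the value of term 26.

-6

The terms cycle through 4 interleaved subsequences.
Subsequence A: 4, -4, 4, -4, 4, -4. Alternating ±4.
Subsequence B: 72, 59, 46, 33, 20, 7. Arithmetic, step −13.
Subsequence C: 77, 95, 113, 131, 149, 167. Arithmetic, step +18.
Subsequence D: 125, 216, 343, 512, 729. The cubes 5³, 6³, 7³, ….
Position 26 falls in subsequence B as its term 7, giving -6.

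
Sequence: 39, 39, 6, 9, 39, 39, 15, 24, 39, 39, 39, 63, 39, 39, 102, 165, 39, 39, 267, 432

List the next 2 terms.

39, 39

The slot pattern repeats as AABB (period 4), so there are 2 interleaved tracks.
Stream A: 39, 39, 39, 39, 39, 39, 39, 39, 39, 39 — constant 39.
Stream B: 6, 9, 15, 24, 39, 63, 102, 165, 267, 432 — Fibonacci-style (each term is the sum of the two before it).
Term 21 comes from stream A (its 11th entry): 39.
The 22nd slot belongs to stream A; its 12th term is 39.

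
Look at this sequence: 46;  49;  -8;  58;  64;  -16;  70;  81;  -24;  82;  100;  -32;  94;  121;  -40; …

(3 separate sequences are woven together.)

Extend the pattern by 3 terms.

Taking every 3rd term gives 3 separate tracks.
Subsequence A: 46, 58, 70, 82, 94. Arithmetic with common difference +12.
Subsequence B: 49, 64, 81, 100, 121. Perfect squares starting at 7².
Subsequence C: -8, -16, -24, -32, -40. Linear: a_n = −8·n.
The 16th slot belongs to subsequence A; its 6th term is 106.
Term 17 comes from subsequence B (its 6th entry): 144.
Position 18 falls in subsequence C as its term 6, giving -48.

106, 144, -48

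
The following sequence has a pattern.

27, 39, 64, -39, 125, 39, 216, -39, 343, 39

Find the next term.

512

The terms cycle through 2 interleaved subsequences.
Stream A = 27, 64, 125, 216, 343: perfect cubes starting at 3³.
Stream B = 39, -39, 39, -39, 39: alternating ±39.
Term 11 comes from stream A (its 6th entry): 512.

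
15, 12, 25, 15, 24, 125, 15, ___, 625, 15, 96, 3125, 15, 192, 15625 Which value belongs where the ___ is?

Split by position mod 3: positions 1, 4, 7, … form one track, and each other residue class forms its own.
Track A = 15, 15, 15, 15, 15: constant 15.
Track B = 12, 24, ?, 96, 192: geometric, ×2 each step.
Track C = 25, 125, 625, 3125, 15625: successive powers of 5.
The gap is track B's term 3; the rule gives 48.

48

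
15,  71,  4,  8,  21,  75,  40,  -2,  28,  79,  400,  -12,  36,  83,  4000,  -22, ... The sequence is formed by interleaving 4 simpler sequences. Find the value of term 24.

-42

Read the sequence 4 terms at a time; column i is its own pattern.
Stream A: 15, 21, 28, 36. Triangular numbers starting at T_5.
Stream B: 71, 75, 79, 83. Arithmetic with common difference +4.
Stream C: 4, 40, 400, 4000. A geometric progression (common ratio 10).
Stream D: 8, -2, -12, -22. Subtracting 10 each time.
Position 24 → stream D, term 6 = -42.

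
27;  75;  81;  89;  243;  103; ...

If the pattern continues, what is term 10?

131

Positions 1, 3, 5, … form one subsequence and positions 2, 4, 6, … form another.
Subsequence A = 27, 81, 243: powers of 3.
Subsequence B = 75, 89, 103: adding 14 each time.
Position 10 falls in subsequence B as its term 5, giving 131.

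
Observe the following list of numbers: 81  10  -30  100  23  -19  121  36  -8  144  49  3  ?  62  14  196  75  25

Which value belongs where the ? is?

169

Read the sequence 3 terms at a time; column i is its own pattern.
Track A: 81, 100, 121, 144, ?, 196 (the squares 9², 10², 11², …).
Track B: 10, 23, 36, 49, 62, 75 (arithmetic, step +13).
Track C: -30, -19, -8, 3, 14, 25 (linear: a_n = -41 + 11·n).
The gap is track A's term 5; the rule gives 169.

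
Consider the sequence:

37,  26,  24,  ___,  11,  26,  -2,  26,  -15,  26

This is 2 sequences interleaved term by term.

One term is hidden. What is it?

26

Positions 1, 3, 5, … form one subsequence and positions 2, 4, 6, … form another.
Track A: 37, 24, 11, -2, -15 (arithmetic with common difference −13).
Track B: 26, ?, 26, 26, 26 (constant 26).
The gap is track B's term 2; the rule gives 26.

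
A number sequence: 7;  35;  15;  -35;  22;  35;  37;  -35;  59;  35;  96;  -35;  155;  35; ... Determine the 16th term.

Odd-indexed and even-indexed terms follow separate rules.
Stream A: 7, 15, 22, 37, 59, 96, 155 (Fibonacci-style (each term is the sum of the two before it)).
Stream B: 35, -35, 35, -35, 35, -35, 35 (the oscillation 35·(−1)^(n+1)).
Position 16 falls in stream B as its term 8, giving -35.

-35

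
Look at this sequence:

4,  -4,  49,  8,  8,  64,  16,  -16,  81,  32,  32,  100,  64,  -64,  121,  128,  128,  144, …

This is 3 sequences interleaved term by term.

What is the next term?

256

Split by position mod 3: positions 1, 4, 7, … form one track, and each other residue class forms its own.
Track A = 4, 8, 16, 32, 64, 128: powers 2^2, 2^3, 2^4, ….
Track B = -4, 8, -16, 32, -64, 128: a geometric progression (common ratio -2).
Track C = 49, 64, 81, 100, 121, 144: consecutive squares n² from n = 7.
The 19th slot belongs to track A; its 7th term is 256.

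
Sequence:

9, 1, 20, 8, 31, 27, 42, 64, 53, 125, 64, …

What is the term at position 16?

512

Positions 1, 3, 5, … form one subsequence and positions 2, 4, 6, … form another.
Track A: 9, 20, 31, 42, 53, 64 (arithmetic, step +11).
Track B: 1, 8, 27, 64, 125 (the cubes 1³, 2³, 3³, …).
Term 16 comes from track B (its 8th entry): 512.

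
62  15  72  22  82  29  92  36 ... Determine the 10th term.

Odd-indexed and even-indexed terms follow separate rules.
Stream A: 62, 72, 82, 92 (adding 10 each time).
Stream B: 15, 22, 29, 36 (arithmetic, step +7).
Position 10 → stream B, term 5 = 43.

43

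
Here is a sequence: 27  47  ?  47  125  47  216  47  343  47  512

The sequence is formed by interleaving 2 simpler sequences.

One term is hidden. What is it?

Positions 1, 3, 5, … form one subsequence and positions 2, 4, 6, … form another.
Stream A = 27, ?, 125, 216, 343, 512: perfect cubes starting at 3³.
Stream B = 47, 47, 47, 47, 47: the constant sequence 47.
Filling stream A at index 2 by its rule yields 64.

64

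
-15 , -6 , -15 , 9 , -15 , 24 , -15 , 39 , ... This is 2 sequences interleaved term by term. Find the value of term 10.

Split by position mod 2 into 2 tracks.
Track A = -15, -15, -15, -15: always -15.
Track B = -6, 9, 24, 39: arithmetic with common difference +15.
Position 10 → track B, term 5 = 54.

54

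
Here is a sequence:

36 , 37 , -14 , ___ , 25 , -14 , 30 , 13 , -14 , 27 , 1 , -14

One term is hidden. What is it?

Split by position mod 3 into 3 tracks.
Track A is 36, ?, 30, 27, which is arithmetic with common difference −3.
Track B is 37, 25, 13, 1, which is subtracting 12 each time.
Track C is -14, -14, -14, -14, which is the constant sequence -14.
The gap is track A's term 2; the rule gives 33.

33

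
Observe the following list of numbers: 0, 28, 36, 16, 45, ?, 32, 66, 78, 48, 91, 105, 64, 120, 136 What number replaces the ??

The slot pattern repeats as ABB (period 3), so there are 2 interleaved tracks.
Track A: 0, 16, 32, 48, 64. Arithmetic with common difference +16.
Track B: 28, 36, 45, ?, 66, 78, 91, 105, 120, 136. Triangular numbers n(n+1)/2 for n = 7, 8, ….
Filling track B at index 4 by its rule yields 55.

55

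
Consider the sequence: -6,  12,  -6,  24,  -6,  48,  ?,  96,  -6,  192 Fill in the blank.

-6

Positions 1, 3, 5, … form one subsequence and positions 2, 4, 6, … form another.
Track A = -6, -6, -6, ?, -6: constant -6.
Track B = 12, 24, 48, 96, 192: multiplying by 2 each time.
Filling track A at index 4 by its rule yields -6.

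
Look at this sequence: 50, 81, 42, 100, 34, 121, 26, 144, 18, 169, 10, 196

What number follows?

Odd-indexed and even-indexed terms follow separate rules.
Stream A: 50, 42, 34, 26, 18, 10. Arithmetic with common difference −8.
Stream B: 81, 100, 121, 144, 169, 196. Perfect squares starting at 9².
Term 13 comes from stream A (its 7th entry): 2.

2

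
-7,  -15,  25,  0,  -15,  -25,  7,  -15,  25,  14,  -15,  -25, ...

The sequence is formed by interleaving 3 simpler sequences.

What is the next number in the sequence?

21

Split by position mod 3: positions 1, 4, 7, … form one track, and each other residue class forms its own.
Stream A: -7, 0, 7, 14 — arithmetic with common difference +7.
Stream B: -15, -15, -15, -15 — constant -15.
Stream C: 25, -25, 25, -25 — alternating ±25.
Position 13 falls in stream A as its term 5, giving 21.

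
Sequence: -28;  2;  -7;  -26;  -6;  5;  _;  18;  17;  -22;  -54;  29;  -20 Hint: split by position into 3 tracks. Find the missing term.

The terms cycle through 3 interleaved subsequences.
Track A is -28, -26, ?, -22, -20, which is arithmetic with common difference +2.
Track B is 2, -6, 18, -54, which is multiplying by -3 each time.
Track C is -7, 5, 17, 29, which is arithmetic with common difference +12.
So the missing entry in track A is -24.

-24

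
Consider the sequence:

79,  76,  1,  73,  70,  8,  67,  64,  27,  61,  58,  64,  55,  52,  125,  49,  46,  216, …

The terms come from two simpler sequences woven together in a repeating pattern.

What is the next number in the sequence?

Reading positions in blocks of 3 reveals the pattern AAB — 2 tracks woven together.
Track A: 79, 76, 73, 70, 67, 64, 61, 58, 55, 52, 49, 46. Arithmetic, step −3.
Track B: 1, 8, 27, 64, 125, 216. Perfect cubes starting at 1³.
The 19th slot belongs to track A; its 13th term is 43.

43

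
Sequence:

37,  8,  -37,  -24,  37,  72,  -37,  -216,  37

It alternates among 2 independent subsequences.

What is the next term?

648

Positions 1, 3, 5, … form one subsequence and positions 2, 4, 6, … form another.
Track A: 37, -37, 37, -37, 37 — alternating ±37.
Track B: 8, -24, 72, -216 — geometric, ×-3 each step.
Position 10 falls in track B as its term 5, giving 648.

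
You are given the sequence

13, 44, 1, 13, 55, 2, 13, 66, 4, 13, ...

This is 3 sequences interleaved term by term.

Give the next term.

77

The terms cycle through 3 interleaved subsequences.
Subsequence A: 13, 13, 13, 13 (constant 13).
Subsequence B: 44, 55, 66 (arithmetic, step +11).
Subsequence C: 1, 2, 4 (successive powers of 2).
Term 11 comes from subsequence B (its 4th entry): 77.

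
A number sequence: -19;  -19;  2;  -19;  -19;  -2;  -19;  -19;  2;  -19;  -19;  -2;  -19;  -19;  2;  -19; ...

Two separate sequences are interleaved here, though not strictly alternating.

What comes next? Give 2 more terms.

Reading positions in blocks of 3 reveals the pattern AAB — 2 tracks woven together.
Subsequence A: -19, -19, -19, -19, -19, -19, -19, -19, -19, -19, -19 (constant -19).
Subsequence B: 2, -2, 2, -2, 2 (the oscillation 2·(−1)^(n+1)).
Position 17 → subsequence A, term 12 = -19.
Position 18 → subsequence B, term 6 = -2.

-19, -2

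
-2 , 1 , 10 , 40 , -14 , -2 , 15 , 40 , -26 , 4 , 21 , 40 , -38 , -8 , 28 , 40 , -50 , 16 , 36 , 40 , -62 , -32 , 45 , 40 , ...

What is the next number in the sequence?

-74

Split by position mod 4 into 4 tracks.
Track A: -2, -14, -26, -38, -50, -62 (linear: a_n = 10 − 12·n).
Track B: 1, -2, 4, -8, 16, -32 (geometric with ratio -2).
Track C: 10, 15, 21, 28, 36, 45 (triangular numbers n(n+1)/2 for n = 4, 5, …).
Track D: 40, 40, 40, 40, 40, 40 (the constant sequence 40).
Position 25 → track A, term 7 = -74.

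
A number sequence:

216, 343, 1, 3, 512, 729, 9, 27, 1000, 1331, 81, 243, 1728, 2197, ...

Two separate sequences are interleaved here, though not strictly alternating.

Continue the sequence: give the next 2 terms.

729, 2187

Reading positions in blocks of 4 reveals the pattern AABB — 2 tracks woven together.
Stream A: 216, 343, 512, 729, 1000, 1331, 1728, 2197 — consecutive cubes n³ from n = 6.
Stream B: 1, 3, 9, 27, 81, 243 — successive powers of 3.
Position 15 → stream B, term 7 = 729.
Position 16 → stream B, term 8 = 2187.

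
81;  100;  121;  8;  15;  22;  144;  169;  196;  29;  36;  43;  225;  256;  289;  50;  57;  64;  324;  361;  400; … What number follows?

The slot pattern repeats as AAABBB (period 6), so there are 2 interleaved tracks.
Stream A: 81, 100, 121, 144, 169, 196, 225, 256, 289, 324, 361, 400 (the squares 9², 10², 11², …).
Stream B: 8, 15, 22, 29, 36, 43, 50, 57, 64 (adding 7 each time).
Position 22 → stream B, term 10 = 71.

71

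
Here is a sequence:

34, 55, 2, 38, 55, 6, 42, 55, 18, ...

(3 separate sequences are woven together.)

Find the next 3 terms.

46, 55, 54

Split by position mod 3 into 3 tracks.
Track A: 34, 38, 42. Adding 4 each time.
Track B: 55, 55, 55. The constant sequence 55.
Track C: 2, 6, 18. A geometric progression (common ratio 3).
Position 10 → track A, term 4 = 46.
Position 11 falls in track B as its term 4, giving 55.
The 12th slot belongs to track C; its 4th term is 54.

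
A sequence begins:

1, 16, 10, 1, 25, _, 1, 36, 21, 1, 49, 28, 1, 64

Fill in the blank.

15

Split by position mod 3: positions 1, 4, 7, … form one track, and each other residue class forms its own.
Subsequence A is 1, 1, 1, 1, 1, which is always 1.
Subsequence B is 16, 25, 36, 49, 64, which is perfect squares starting at 4².
Subsequence C is 10, ?, 21, 28, which is the triangular numbers T_4, T_5, ….
Filling subsequence C at index 2 by its rule yields 15.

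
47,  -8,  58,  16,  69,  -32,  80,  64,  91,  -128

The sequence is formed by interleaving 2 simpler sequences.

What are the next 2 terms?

102, 256

Positions 1, 3, 5, … form one subsequence and positions 2, 4, 6, … form another.
Track A: 47, 58, 69, 80, 91. Arithmetic, step +11.
Track B: -8, 16, -32, 64, -128. Multiplying by -2 each time.
Term 11 comes from track A (its 6th entry): 102.
The 12th slot belongs to track B; its 6th term is 256.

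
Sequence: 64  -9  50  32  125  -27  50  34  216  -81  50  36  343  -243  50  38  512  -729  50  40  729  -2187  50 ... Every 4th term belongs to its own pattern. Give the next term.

Read the sequence 4 terms at a time; column i is its own pattern.
Track A is 64, 125, 216, 343, 512, 729, which is consecutive cubes n³ from n = 4.
Track B is -9, -27, -81, -243, -729, -2187, which is geometric, ×3 each step.
Track C is 50, 50, 50, 50, 50, 50, which is the constant sequence 50.
Track D is 32, 34, 36, 38, 40, which is arithmetic, step +2.
The 24th slot belongs to track D; its 6th term is 42.

42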